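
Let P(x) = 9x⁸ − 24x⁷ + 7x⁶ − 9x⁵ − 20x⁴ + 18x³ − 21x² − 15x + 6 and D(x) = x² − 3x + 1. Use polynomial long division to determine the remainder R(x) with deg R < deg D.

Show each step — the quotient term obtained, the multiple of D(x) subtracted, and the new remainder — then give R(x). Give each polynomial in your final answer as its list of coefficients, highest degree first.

R = [-6, 0]

Step 1: lead(9x⁸ − 24x⁷ + 7x⁶ − 9x⁵ − 20x⁴ + 18x³ − 21x² − 15x + 6) ÷ lead(D) = 9x⁸ ÷ x² = 9x⁶. Subtract (9x⁶)·D = 9x⁸ − 27x⁷ + 9x⁶. Remainder: 3x⁷ − 2x⁶ − 9x⁵ − 20x⁴ + 18x³ − 21x² − 15x + 6.
Step 2: lead(3x⁷ − 2x⁶ − 9x⁵ − 20x⁴ + 18x³ − 21x² − 15x + 6) ÷ lead(D) = 3x⁷ ÷ x² = 3x⁵. Subtract (3x⁵)·D = 3x⁷ − 9x⁶ + 3x⁵. Remainder: 7x⁶ − 12x⁵ − 20x⁴ + 18x³ − 21x² − 15x + 6.
Step 3: lead(7x⁶ − 12x⁵ − 20x⁴ + 18x³ − 21x² − 15x + 6) ÷ lead(D) = 7x⁶ ÷ x² = 7x⁴. Subtract (7x⁴)·D = 7x⁶ − 21x⁵ + 7x⁴. Remainder: 9x⁵ − 27x⁴ + 18x³ − 21x² − 15x + 6.
Step 4: lead(9x⁵ − 27x⁴ + 18x³ − 21x² − 15x + 6) ÷ lead(D) = 9x⁵ ÷ x² = 9x³. Subtract (9x³)·D = 9x⁵ − 27x⁴ + 9x³. Remainder: 9x³ − 21x² − 15x + 6.
Step 5: lead(9x³ − 21x² − 15x + 6) ÷ lead(D) = 9x³ ÷ x² = 9x. Subtract (9x)·D = 9x³ − 27x² + 9x. Remainder: 6x² − 24x + 6.
Step 6: lead(6x² − 24x + 6) ÷ lead(D) = 6x² ÷ x² = 6. Subtract (6)·D = 6x² − 18x + 6. Remainder: −6x.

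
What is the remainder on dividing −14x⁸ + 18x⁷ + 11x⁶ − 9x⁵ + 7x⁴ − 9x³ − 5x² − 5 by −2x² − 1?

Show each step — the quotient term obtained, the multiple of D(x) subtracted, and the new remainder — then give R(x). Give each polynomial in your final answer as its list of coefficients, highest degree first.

R = [-3]

Step 1: lead(−14x⁸ + 18x⁷ + 11x⁶ − 9x⁵ + 7x⁴ − 9x³ − 5x² − 5) ÷ lead(D) = −14x⁸ ÷ −2x² = 7x⁶. Subtract (7x⁶)·D = −14x⁸ − 7x⁶. Remainder: 18x⁷ + 18x⁶ − 9x⁵ + 7x⁴ − 9x³ − 5x² − 5.
Step 2: lead(18x⁷ + 18x⁶ − 9x⁵ + 7x⁴ − 9x³ − 5x² − 5) ÷ lead(D) = 18x⁷ ÷ −2x² = −9x⁵. Subtract (−9x⁵)·D = 18x⁷ + 9x⁵. Remainder: 18x⁶ − 18x⁵ + 7x⁴ − 9x³ − 5x² − 5.
Step 3: lead(18x⁶ − 18x⁵ + 7x⁴ − 9x³ − 5x² − 5) ÷ lead(D) = 18x⁶ ÷ −2x² = −9x⁴. Subtract (−9x⁴)·D = 18x⁶ + 9x⁴. Remainder: −18x⁵ − 2x⁴ − 9x³ − 5x² − 5.
Step 4: lead(−18x⁵ − 2x⁴ − 9x³ − 5x² − 5) ÷ lead(D) = −18x⁵ ÷ −2x² = 9x³. Subtract (9x³)·D = −18x⁵ − 9x³. Remainder: −2x⁴ − 5x² − 5.
Step 5: lead(−2x⁴ − 5x² − 5) ÷ lead(D) = −2x⁴ ÷ −2x² = x². Subtract (x²)·D = −2x⁴ − x². Remainder: −4x² − 5.
Step 6: lead(−4x² − 5) ÷ lead(D) = −4x² ÷ −2x² = 2. Subtract (2)·D = −4x² − 2. Remainder: −3.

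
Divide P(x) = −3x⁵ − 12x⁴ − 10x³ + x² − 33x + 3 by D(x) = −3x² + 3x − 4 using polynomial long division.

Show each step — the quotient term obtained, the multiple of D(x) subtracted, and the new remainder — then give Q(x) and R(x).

Step 1: lead(−3x⁵ − 12x⁴ − 10x³ + x² − 33x + 3) ÷ lead(D) = −3x⁵ ÷ −3x² = x³. Subtract (x³)·D = −3x⁵ + 3x⁴ − 4x³. Remainder: −15x⁴ − 6x³ + x² − 33x + 3.
Step 2: lead(−15x⁴ − 6x³ + x² − 33x + 3) ÷ lead(D) = −15x⁴ ÷ −3x² = 5x². Subtract (5x²)·D = −15x⁴ + 15x³ − 20x². Remainder: −21x³ + 21x² − 33x + 3.
Step 3: lead(−21x³ + 21x² − 33x + 3) ÷ lead(D) = −21x³ ÷ −3x² = 7x. Subtract (7x)·D = −21x³ + 21x² − 28x. Remainder: −5x + 3.

Q(x) = x³ + 5x² + 7x; R(x) = −5x + 3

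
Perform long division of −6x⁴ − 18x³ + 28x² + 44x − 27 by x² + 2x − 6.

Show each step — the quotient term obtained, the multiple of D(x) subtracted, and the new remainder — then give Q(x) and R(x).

Step 1: lead(−6x⁴ − 18x³ + 28x² + 44x − 27) ÷ lead(D) = −6x⁴ ÷ x² = −6x². Subtract (−6x²)·D = −6x⁴ − 12x³ + 36x². Remainder: −6x³ − 8x² + 44x − 27.
Step 2: lead(−6x³ − 8x² + 44x − 27) ÷ lead(D) = −6x³ ÷ x² = −6x. Subtract (−6x)·D = −6x³ − 12x² + 36x. Remainder: 4x² + 8x − 27.
Step 3: lead(4x² + 8x − 27) ÷ lead(D) = 4x² ÷ x² = 4. Subtract (4)·D = 4x² + 8x − 24. Remainder: −3.

Q(x) = −6x² − 6x + 4; R(x) = −3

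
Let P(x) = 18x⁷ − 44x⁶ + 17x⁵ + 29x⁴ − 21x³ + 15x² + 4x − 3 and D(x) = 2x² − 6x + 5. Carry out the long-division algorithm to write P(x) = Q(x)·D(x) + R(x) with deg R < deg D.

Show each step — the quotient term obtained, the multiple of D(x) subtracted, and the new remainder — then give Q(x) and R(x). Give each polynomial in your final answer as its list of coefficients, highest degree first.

Q = [9, 5, 1, 5, 2, 1]; R = [-8]

Step 1: lead(18x⁷ − 44x⁶ + 17x⁵ + 29x⁴ − 21x³ + 15x² + 4x − 3) ÷ lead(D) = 18x⁷ ÷ 2x² = 9x⁵. Subtract (9x⁵)·D = 18x⁷ − 54x⁶ + 45x⁵. Remainder: 10x⁶ − 28x⁵ + 29x⁴ − 21x³ + 15x² + 4x − 3.
Step 2: lead(10x⁶ − 28x⁵ + 29x⁴ − 21x³ + 15x² + 4x − 3) ÷ lead(D) = 10x⁶ ÷ 2x² = 5x⁴. Subtract (5x⁴)·D = 10x⁶ − 30x⁵ + 25x⁴. Remainder: 2x⁵ + 4x⁴ − 21x³ + 15x² + 4x − 3.
Step 3: lead(2x⁵ + 4x⁴ − 21x³ + 15x² + 4x − 3) ÷ lead(D) = 2x⁵ ÷ 2x² = x³. Subtract (x³)·D = 2x⁵ − 6x⁴ + 5x³. Remainder: 10x⁴ − 26x³ + 15x² + 4x − 3.
Step 4: lead(10x⁴ − 26x³ + 15x² + 4x − 3) ÷ lead(D) = 10x⁴ ÷ 2x² = 5x². Subtract (5x²)·D = 10x⁴ − 30x³ + 25x². Remainder: 4x³ − 10x² + 4x − 3.
Step 5: lead(4x³ − 10x² + 4x − 3) ÷ lead(D) = 4x³ ÷ 2x² = 2x. Subtract (2x)·D = 4x³ − 12x² + 10x. Remainder: 2x² − 6x − 3.
Step 6: lead(2x² − 6x − 3) ÷ lead(D) = 2x² ÷ 2x² = 1. Subtract (1)·D = 2x² − 6x + 5. Remainder: −8.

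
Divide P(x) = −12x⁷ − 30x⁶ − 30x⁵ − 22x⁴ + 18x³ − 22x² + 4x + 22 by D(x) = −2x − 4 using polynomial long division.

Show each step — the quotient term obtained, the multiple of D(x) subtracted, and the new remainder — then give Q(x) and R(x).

Step 1: lead(−12x⁷ − 30x⁶ − 30x⁵ − 22x⁴ + 18x³ − 22x² + 4x + 22) ÷ lead(D) = −12x⁷ ÷ −2x = 6x⁶. Subtract (6x⁶)·D = −12x⁷ − 24x⁶. Remainder: −6x⁶ − 30x⁵ − 22x⁴ + 18x³ − 22x² + 4x + 22.
Step 2: lead(−6x⁶ − 30x⁵ − 22x⁴ + 18x³ − 22x² + 4x + 22) ÷ lead(D) = −6x⁶ ÷ −2x = 3x⁵. Subtract (3x⁵)·D = −6x⁶ − 12x⁵. Remainder: −18x⁵ − 22x⁴ + 18x³ − 22x² + 4x + 22.
Step 3: lead(−18x⁵ − 22x⁴ + 18x³ − 22x² + 4x + 22) ÷ lead(D) = −18x⁵ ÷ −2x = 9x⁴. Subtract (9x⁴)·D = −18x⁵ − 36x⁴. Remainder: 14x⁴ + 18x³ − 22x² + 4x + 22.
Step 4: lead(14x⁴ + 18x³ − 22x² + 4x + 22) ÷ lead(D) = 14x⁴ ÷ −2x = −7x³. Subtract (−7x³)·D = 14x⁴ + 28x³. Remainder: −10x³ − 22x² + 4x + 22.
Step 5: lead(−10x³ − 22x² + 4x + 22) ÷ lead(D) = −10x³ ÷ −2x = 5x². Subtract (5x²)·D = −10x³ − 20x². Remainder: −2x² + 4x + 22.
Step 6: lead(−2x² + 4x + 22) ÷ lead(D) = −2x² ÷ −2x = x. Subtract (x)·D = −2x² − 4x. Remainder: 8x + 22.
Step 7: lead(8x + 22) ÷ lead(D) = 8x ÷ −2x = −4. Subtract (−4)·D = 8x + 16. Remainder: 6.

Q(x) = 6x⁶ + 3x⁵ + 9x⁴ − 7x³ + 5x² + x − 4; R(x) = 6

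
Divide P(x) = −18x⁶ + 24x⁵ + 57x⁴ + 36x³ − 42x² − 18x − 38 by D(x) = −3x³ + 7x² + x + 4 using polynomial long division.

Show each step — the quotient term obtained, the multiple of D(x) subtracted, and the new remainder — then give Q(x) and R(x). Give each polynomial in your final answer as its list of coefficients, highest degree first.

Step 1: lead(−18x⁶ + 24x⁵ + 57x⁴ + 36x³ − 42x² − 18x − 38) ÷ lead(D) = −18x⁶ ÷ −3x³ = 6x³. Subtract (6x³)·D = −18x⁶ + 42x⁵ + 6x⁴ + 24x³. Remainder: −18x⁵ + 51x⁴ + 12x³ − 42x² − 18x − 38.
Step 2: lead(−18x⁵ + 51x⁴ + 12x³ − 42x² − 18x − 38) ÷ lead(D) = −18x⁵ ÷ −3x³ = 6x². Subtract (6x²)·D = −18x⁵ + 42x⁴ + 6x³ + 24x². Remainder: 9x⁴ + 6x³ − 66x² − 18x − 38.
Step 3: lead(9x⁴ + 6x³ − 66x² − 18x − 38) ÷ lead(D) = 9x⁴ ÷ −3x³ = −3x. Subtract (−3x)·D = 9x⁴ − 21x³ − 3x² − 12x. Remainder: 27x³ − 63x² − 6x − 38.
Step 4: lead(27x³ − 63x² − 6x − 38) ÷ lead(D) = 27x³ ÷ −3x³ = −9. Subtract (−9)·D = 27x³ − 63x² − 9x − 36. Remainder: 3x − 2.

Q = [6, 6, -3, -9]; R = [3, -2]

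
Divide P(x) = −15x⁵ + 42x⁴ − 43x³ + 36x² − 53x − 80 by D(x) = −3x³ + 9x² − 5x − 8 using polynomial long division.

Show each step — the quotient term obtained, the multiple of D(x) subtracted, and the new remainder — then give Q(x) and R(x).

Q(x) = 5x² + x + 9; R(x) = −8

Step 1: lead(−15x⁵ + 42x⁴ − 43x³ + 36x² − 53x − 80) ÷ lead(D) = −15x⁵ ÷ −3x³ = 5x². Subtract (5x²)·D = −15x⁵ + 45x⁴ − 25x³ − 40x². Remainder: −3x⁴ − 18x³ + 76x² − 53x − 80.
Step 2: lead(−3x⁴ − 18x³ + 76x² − 53x − 80) ÷ lead(D) = −3x⁴ ÷ −3x³ = x. Subtract (x)·D = −3x⁴ + 9x³ − 5x² − 8x. Remainder: −27x³ + 81x² − 45x − 80.
Step 3: lead(−27x³ + 81x² − 45x − 80) ÷ lead(D) = −27x³ ÷ −3x³ = 9. Subtract (9)·D = −27x³ + 81x² − 45x − 72. Remainder: −8.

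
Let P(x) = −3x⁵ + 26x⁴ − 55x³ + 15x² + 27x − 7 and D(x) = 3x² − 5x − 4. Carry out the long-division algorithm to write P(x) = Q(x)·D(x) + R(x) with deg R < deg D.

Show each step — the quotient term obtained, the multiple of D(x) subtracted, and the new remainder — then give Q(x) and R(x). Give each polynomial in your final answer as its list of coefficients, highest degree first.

Q = [-1, 7, -8, 1]; R = [-3]

Step 1: lead(−3x⁵ + 26x⁴ − 55x³ + 15x² + 27x − 7) ÷ lead(D) = −3x⁵ ÷ 3x² = −x³. Subtract (−x³)·D = −3x⁵ + 5x⁴ + 4x³. Remainder: 21x⁴ − 59x³ + 15x² + 27x − 7.
Step 2: lead(21x⁴ − 59x³ + 15x² + 27x − 7) ÷ lead(D) = 21x⁴ ÷ 3x² = 7x². Subtract (7x²)·D = 21x⁴ − 35x³ − 28x². Remainder: −24x³ + 43x² + 27x − 7.
Step 3: lead(−24x³ + 43x² + 27x − 7) ÷ lead(D) = −24x³ ÷ 3x² = −8x. Subtract (−8x)·D = −24x³ + 40x² + 32x. Remainder: 3x² − 5x − 7.
Step 4: lead(3x² − 5x − 7) ÷ lead(D) = 3x² ÷ 3x² = 1. Subtract (1)·D = 3x² − 5x − 4. Remainder: −3.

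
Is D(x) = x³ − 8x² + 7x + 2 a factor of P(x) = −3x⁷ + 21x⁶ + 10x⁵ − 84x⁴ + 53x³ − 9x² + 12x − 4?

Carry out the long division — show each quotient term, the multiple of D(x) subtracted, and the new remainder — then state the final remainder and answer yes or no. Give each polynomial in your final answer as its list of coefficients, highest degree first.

R = [-8], so D(x) is not a factor of P(x). no

Step 1: lead(−3x⁷ + 21x⁶ + 10x⁵ − 84x⁴ + 53x³ − 9x² + 12x − 4) ÷ lead(D) = −3x⁷ ÷ x³ = −3x⁴. Subtract (−3x⁴)·D = −3x⁷ + 24x⁶ − 21x⁵ − 6x⁴. Remainder: −3x⁶ + 31x⁵ − 78x⁴ + 53x³ − 9x² + 12x − 4.
Step 2: lead(−3x⁶ + 31x⁵ − 78x⁴ + 53x³ − 9x² + 12x − 4) ÷ lead(D) = −3x⁶ ÷ x³ = −3x³. Subtract (−3x³)·D = −3x⁶ + 24x⁵ − 21x⁴ − 6x³. Remainder: 7x⁵ − 57x⁴ + 59x³ − 9x² + 12x − 4.
Step 3: lead(7x⁵ − 57x⁴ + 59x³ − 9x² + 12x − 4) ÷ lead(D) = 7x⁵ ÷ x³ = 7x². Subtract (7x²)·D = 7x⁵ − 56x⁴ + 49x³ + 14x². Remainder: −x⁴ + 10x³ − 23x² + 12x − 4.
Step 4: lead(−x⁴ + 10x³ − 23x² + 12x − 4) ÷ lead(D) = −x⁴ ÷ x³ = −x. Subtract (−x)·D = −x⁴ + 8x³ − 7x² − 2x. Remainder: 2x³ − 16x² + 14x − 4.
Step 5: lead(2x³ − 16x² + 14x − 4) ÷ lead(D) = 2x³ ÷ x³ = 2. Subtract (2)·D = 2x³ − 16x² + 14x + 4. Remainder: −8.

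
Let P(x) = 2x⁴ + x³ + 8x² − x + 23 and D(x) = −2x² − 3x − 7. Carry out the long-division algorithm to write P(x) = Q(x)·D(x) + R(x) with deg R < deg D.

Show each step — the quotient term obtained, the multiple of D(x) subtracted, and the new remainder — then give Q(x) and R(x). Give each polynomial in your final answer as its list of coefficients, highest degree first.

Step 1: lead(2x⁴ + x³ + 8x² − x + 23) ÷ lead(D) = 2x⁴ ÷ −2x² = −x². Subtract (−x²)·D = 2x⁴ + 3x³ + 7x². Remainder: −2x³ + x² − x + 23.
Step 2: lead(−2x³ + x² − x + 23) ÷ lead(D) = −2x³ ÷ −2x² = x. Subtract (x)·D = −2x³ − 3x² − 7x. Remainder: 4x² + 6x + 23.
Step 3: lead(4x² + 6x + 23) ÷ lead(D) = 4x² ÷ −2x² = −2. Subtract (−2)·D = 4x² + 6x + 14. Remainder: 9.

Q = [-1, 1, -2]; R = [9]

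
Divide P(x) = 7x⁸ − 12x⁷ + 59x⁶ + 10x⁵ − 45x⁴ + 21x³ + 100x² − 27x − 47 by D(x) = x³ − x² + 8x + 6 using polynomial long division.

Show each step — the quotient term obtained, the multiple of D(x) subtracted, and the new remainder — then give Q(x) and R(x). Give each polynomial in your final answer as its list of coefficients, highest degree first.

Step 1: lead(7x⁸ − 12x⁷ + 59x⁶ + 10x⁵ − 45x⁴ + 21x³ + 100x² − 27x − 47) ÷ lead(D) = 7x⁸ ÷ x³ = 7x⁵. Subtract (7x⁵)·D = 7x⁸ − 7x⁷ + 56x⁶ + 42x⁵. Remainder: −5x⁷ + 3x⁶ − 32x⁵ − 45x⁴ + 21x³ + 100x² − 27x − 47.
Step 2: lead(−5x⁷ + 3x⁶ − 32x⁵ − 45x⁴ + 21x³ + 100x² − 27x − 47) ÷ lead(D) = −5x⁷ ÷ x³ = −5x⁴. Subtract (−5x⁴)·D = −5x⁷ + 5x⁶ − 40x⁵ − 30x⁴. Remainder: −2x⁶ + 8x⁵ − 15x⁴ + 21x³ + 100x² − 27x − 47.
Step 3: lead(−2x⁶ + 8x⁵ − 15x⁴ + 21x³ + 100x² − 27x − 47) ÷ lead(D) = −2x⁶ ÷ x³ = −2x³. Subtract (−2x³)·D = −2x⁶ + 2x⁵ − 16x⁴ − 12x³. Remainder: 6x⁵ + x⁴ + 33x³ + 100x² − 27x − 47.
Step 4: lead(6x⁵ + x⁴ + 33x³ + 100x² − 27x − 47) ÷ lead(D) = 6x⁵ ÷ x³ = 6x². Subtract (6x²)·D = 6x⁵ − 6x⁴ + 48x³ + 36x². Remainder: 7x⁴ − 15x³ + 64x² − 27x − 47.
Step 5: lead(7x⁴ − 15x³ + 64x² − 27x − 47) ÷ lead(D) = 7x⁴ ÷ x³ = 7x. Subtract (7x)·D = 7x⁴ − 7x³ + 56x² + 42x. Remainder: −8x³ + 8x² − 69x − 47.
Step 6: lead(−8x³ + 8x² − 69x − 47) ÷ lead(D) = −8x³ ÷ x³ = −8. Subtract (−8)·D = −8x³ + 8x² − 64x − 48. Remainder: −5x + 1.

Q = [7, -5, -2, 6, 7, -8]; R = [-5, 1]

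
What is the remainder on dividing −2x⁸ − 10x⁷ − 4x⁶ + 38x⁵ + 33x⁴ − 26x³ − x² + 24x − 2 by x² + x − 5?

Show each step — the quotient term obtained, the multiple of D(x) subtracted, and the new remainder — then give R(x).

R(x) = −7

Step 1: lead(−2x⁸ − 10x⁷ − 4x⁶ + 38x⁵ + 33x⁴ − 26x³ − x² + 24x − 2) ÷ lead(D) = −2x⁸ ÷ x² = −2x⁶. Subtract (−2x⁶)·D = −2x⁸ − 2x⁷ + 10x⁶. Remainder: −8x⁷ − 14x⁶ + 38x⁵ + 33x⁴ − 26x³ − x² + 24x − 2.
Step 2: lead(−8x⁷ − 14x⁶ + 38x⁵ + 33x⁴ − 26x³ − x² + 24x − 2) ÷ lead(D) = −8x⁷ ÷ x² = −8x⁵. Subtract (−8x⁵)·D = −8x⁷ − 8x⁶ + 40x⁵. Remainder: −6x⁶ − 2x⁵ + 33x⁴ − 26x³ − x² + 24x − 2.
Step 3: lead(−6x⁶ − 2x⁵ + 33x⁴ − 26x³ − x² + 24x − 2) ÷ lead(D) = −6x⁶ ÷ x² = −6x⁴. Subtract (−6x⁴)·D = −6x⁶ − 6x⁵ + 30x⁴. Remainder: 4x⁵ + 3x⁴ − 26x³ − x² + 24x − 2.
Step 4: lead(4x⁵ + 3x⁴ − 26x³ − x² + 24x − 2) ÷ lead(D) = 4x⁵ ÷ x² = 4x³. Subtract (4x³)·D = 4x⁵ + 4x⁴ − 20x³. Remainder: −x⁴ − 6x³ − x² + 24x − 2.
Step 5: lead(−x⁴ − 6x³ − x² + 24x − 2) ÷ lead(D) = −x⁴ ÷ x² = −x². Subtract (−x²)·D = −x⁴ − x³ + 5x². Remainder: −5x³ − 6x² + 24x − 2.
Step 6: lead(−5x³ − 6x² + 24x − 2) ÷ lead(D) = −5x³ ÷ x² = −5x. Subtract (−5x)·D = −5x³ − 5x² + 25x. Remainder: −x² − x − 2.
Step 7: lead(−x² − x − 2) ÷ lead(D) = −x² ÷ x² = −1. Subtract (−1)·D = −x² − x + 5. Remainder: −7.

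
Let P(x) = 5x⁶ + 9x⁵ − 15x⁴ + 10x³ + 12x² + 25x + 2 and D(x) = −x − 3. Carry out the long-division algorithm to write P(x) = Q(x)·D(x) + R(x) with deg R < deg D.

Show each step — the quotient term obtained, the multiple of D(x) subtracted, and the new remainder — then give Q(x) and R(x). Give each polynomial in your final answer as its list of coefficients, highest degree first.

Step 1: lead(5x⁶ + 9x⁵ − 15x⁴ + 10x³ + 12x² + 25x + 2) ÷ lead(D) = 5x⁶ ÷ −x = −5x⁵. Subtract (−5x⁵)·D = 5x⁶ + 15x⁵. Remainder: −6x⁵ − 15x⁴ + 10x³ + 12x² + 25x + 2.
Step 2: lead(−6x⁵ − 15x⁴ + 10x³ + 12x² + 25x + 2) ÷ lead(D) = −6x⁵ ÷ −x = 6x⁴. Subtract (6x⁴)·D = −6x⁵ − 18x⁴. Remainder: 3x⁴ + 10x³ + 12x² + 25x + 2.
Step 3: lead(3x⁴ + 10x³ + 12x² + 25x + 2) ÷ lead(D) = 3x⁴ ÷ −x = −3x³. Subtract (−3x³)·D = 3x⁴ + 9x³. Remainder: x³ + 12x² + 25x + 2.
Step 4: lead(x³ + 12x² + 25x + 2) ÷ lead(D) = x³ ÷ −x = −x². Subtract (−x²)·D = x³ + 3x². Remainder: 9x² + 25x + 2.
Step 5: lead(9x² + 25x + 2) ÷ lead(D) = 9x² ÷ −x = −9x. Subtract (−9x)·D = 9x² + 27x. Remainder: −2x + 2.
Step 6: lead(−2x + 2) ÷ lead(D) = −2x ÷ −x = 2. Subtract (2)·D = −2x − 6. Remainder: 8.

Q = [-5, 6, -3, -1, -9, 2]; R = [8]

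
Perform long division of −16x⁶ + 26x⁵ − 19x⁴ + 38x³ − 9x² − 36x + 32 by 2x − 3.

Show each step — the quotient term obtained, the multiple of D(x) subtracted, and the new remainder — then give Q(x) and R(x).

Q(x) = −8x⁵ + x⁴ − 8x³ + 7x² + 6x − 9; R(x) = 5

Step 1: lead(−16x⁶ + 26x⁵ − 19x⁴ + 38x³ − 9x² − 36x + 32) ÷ lead(D) = −16x⁶ ÷ 2x = −8x⁵. Subtract (−8x⁵)·D = −16x⁶ + 24x⁵. Remainder: 2x⁵ − 19x⁴ + 38x³ − 9x² − 36x + 32.
Step 2: lead(2x⁵ − 19x⁴ + 38x³ − 9x² − 36x + 32) ÷ lead(D) = 2x⁵ ÷ 2x = x⁴. Subtract (x⁴)·D = 2x⁵ − 3x⁴. Remainder: −16x⁴ + 38x³ − 9x² − 36x + 32.
Step 3: lead(−16x⁴ + 38x³ − 9x² − 36x + 32) ÷ lead(D) = −16x⁴ ÷ 2x = −8x³. Subtract (−8x³)·D = −16x⁴ + 24x³. Remainder: 14x³ − 9x² − 36x + 32.
Step 4: lead(14x³ − 9x² − 36x + 32) ÷ lead(D) = 14x³ ÷ 2x = 7x². Subtract (7x²)·D = 14x³ − 21x². Remainder: 12x² − 36x + 32.
Step 5: lead(12x² − 36x + 32) ÷ lead(D) = 12x² ÷ 2x = 6x. Subtract (6x)·D = 12x² − 18x. Remainder: −18x + 32.
Step 6: lead(−18x + 32) ÷ lead(D) = −18x ÷ 2x = −9. Subtract (−9)·D = −18x + 27. Remainder: 5.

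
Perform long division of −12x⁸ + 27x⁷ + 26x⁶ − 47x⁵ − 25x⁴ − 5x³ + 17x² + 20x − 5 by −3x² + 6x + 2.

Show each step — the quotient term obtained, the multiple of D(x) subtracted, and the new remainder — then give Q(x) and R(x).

Step 1: lead(−12x⁸ + 27x⁷ + 26x⁶ − 47x⁵ − 25x⁴ − 5x³ + 17x² + 20x − 5) ÷ lead(D) = −12x⁸ ÷ −3x² = 4x⁶. Subtract (4x⁶)·D = −12x⁸ + 24x⁷ + 8x⁶. Remainder: 3x⁷ + 18x⁶ − 47x⁵ − 25x⁴ − 5x³ + 17x² + 20x − 5.
Step 2: lead(3x⁷ + 18x⁶ − 47x⁵ − 25x⁴ − 5x³ + 17x² + 20x − 5) ÷ lead(D) = 3x⁷ ÷ −3x² = −x⁵. Subtract (−x⁵)·D = 3x⁷ − 6x⁶ − 2x⁵. Remainder: 24x⁶ − 45x⁵ − 25x⁴ − 5x³ + 17x² + 20x − 5.
Step 3: lead(24x⁶ − 45x⁵ − 25x⁴ − 5x³ + 17x² + 20x − 5) ÷ lead(D) = 24x⁶ ÷ −3x² = −8x⁴. Subtract (−8x⁴)·D = 24x⁶ − 48x⁵ − 16x⁴. Remainder: 3x⁵ − 9x⁴ − 5x³ + 17x² + 20x − 5.
Step 4: lead(3x⁵ − 9x⁴ − 5x³ + 17x² + 20x − 5) ÷ lead(D) = 3x⁵ ÷ −3x² = −x³. Subtract (−x³)·D = 3x⁵ − 6x⁴ − 2x³. Remainder: −3x⁴ − 3x³ + 17x² + 20x − 5.
Step 5: lead(−3x⁴ − 3x³ + 17x² + 20x − 5) ÷ lead(D) = −3x⁴ ÷ −3x² = x². Subtract (x²)·D = −3x⁴ + 6x³ + 2x². Remainder: −9x³ + 15x² + 20x − 5.
Step 6: lead(−9x³ + 15x² + 20x − 5) ÷ lead(D) = −9x³ ÷ −3x² = 3x. Subtract (3x)·D = −9x³ + 18x² + 6x. Remainder: −3x² + 14x − 5.
Step 7: lead(−3x² + 14x − 5) ÷ lead(D) = −3x² ÷ −3x² = 1. Subtract (1)·D = −3x² + 6x + 2. Remainder: 8x − 7.

Q(x) = 4x⁶ − x⁵ − 8x⁴ − x³ + x² + 3x + 1; R(x) = 8x − 7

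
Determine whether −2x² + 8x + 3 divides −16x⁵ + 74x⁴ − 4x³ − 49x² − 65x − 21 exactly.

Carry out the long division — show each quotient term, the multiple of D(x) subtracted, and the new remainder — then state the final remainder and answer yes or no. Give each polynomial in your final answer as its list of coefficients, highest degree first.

R = [9, 0], so D(x) is not a factor of P(x). no

Step 1: lead(−16x⁵ + 74x⁴ − 4x³ − 49x² − 65x − 21) ÷ lead(D) = −16x⁵ ÷ −2x² = 8x³. Subtract (8x³)·D = −16x⁵ + 64x⁴ + 24x³. Remainder: 10x⁴ − 28x³ − 49x² − 65x − 21.
Step 2: lead(10x⁴ − 28x³ − 49x² − 65x − 21) ÷ lead(D) = 10x⁴ ÷ −2x² = −5x². Subtract (−5x²)·D = 10x⁴ − 40x³ − 15x². Remainder: 12x³ − 34x² − 65x − 21.
Step 3: lead(12x³ − 34x² − 65x − 21) ÷ lead(D) = 12x³ ÷ −2x² = −6x. Subtract (−6x)·D = 12x³ − 48x² − 18x. Remainder: 14x² − 47x − 21.
Step 4: lead(14x² − 47x − 21) ÷ lead(D) = 14x² ÷ −2x² = −7. Subtract (−7)·D = 14x² − 56x − 21. Remainder: 9x.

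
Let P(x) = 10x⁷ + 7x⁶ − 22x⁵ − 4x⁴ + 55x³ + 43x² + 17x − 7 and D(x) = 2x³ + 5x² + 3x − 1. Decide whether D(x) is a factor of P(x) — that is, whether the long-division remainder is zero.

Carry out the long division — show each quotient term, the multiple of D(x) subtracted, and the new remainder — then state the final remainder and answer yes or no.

Step 1: lead(10x⁷ + 7x⁶ − 22x⁵ − 4x⁴ + 55x³ + 43x² + 17x − 7) ÷ lead(D) = 10x⁷ ÷ 2x³ = 5x⁴. Subtract (5x⁴)·D = 10x⁷ + 25x⁶ + 15x⁵ − 5x⁴. Remainder: −18x⁶ − 37x⁵ + x⁴ + 55x³ + 43x² + 17x − 7.
Step 2: lead(−18x⁶ − 37x⁵ + x⁴ + 55x³ + 43x² + 17x − 7) ÷ lead(D) = −18x⁶ ÷ 2x³ = −9x³. Subtract (−9x³)·D = −18x⁶ − 45x⁵ − 27x⁴ + 9x³. Remainder: 8x⁵ + 28x⁴ + 46x³ + 43x² + 17x − 7.
Step 3: lead(8x⁵ + 28x⁴ + 46x³ + 43x² + 17x − 7) ÷ lead(D) = 8x⁵ ÷ 2x³ = 4x². Subtract (4x²)·D = 8x⁵ + 20x⁴ + 12x³ − 4x². Remainder: 8x⁴ + 34x³ + 47x² + 17x − 7.
Step 4: lead(8x⁴ + 34x³ + 47x² + 17x − 7) ÷ lead(D) = 8x⁴ ÷ 2x³ = 4x. Subtract (4x)·D = 8x⁴ + 20x³ + 12x² − 4x. Remainder: 14x³ + 35x² + 21x − 7.
Step 5: lead(14x³ + 35x² + 21x − 7) ÷ lead(D) = 14x³ ÷ 2x³ = 7. Subtract (7)·D = 14x³ + 35x² + 21x − 7. Remainder: 0.

R(x) = 0, so D(x) is a factor of P(x). yes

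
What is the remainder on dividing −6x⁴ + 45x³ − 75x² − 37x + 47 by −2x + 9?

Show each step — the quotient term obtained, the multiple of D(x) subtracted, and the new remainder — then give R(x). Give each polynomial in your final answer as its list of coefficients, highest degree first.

R = [2]

Step 1: lead(−6x⁴ + 45x³ − 75x² − 37x + 47) ÷ lead(D) = −6x⁴ ÷ −2x = 3x³. Subtract (3x³)·D = −6x⁴ + 27x³. Remainder: 18x³ − 75x² − 37x + 47.
Step 2: lead(18x³ − 75x² − 37x + 47) ÷ lead(D) = 18x³ ÷ −2x = −9x². Subtract (−9x²)·D = 18x³ − 81x². Remainder: 6x² − 37x + 47.
Step 3: lead(6x² − 37x + 47) ÷ lead(D) = 6x² ÷ −2x = −3x. Subtract (−3x)·D = 6x² − 27x. Remainder: −10x + 47.
Step 4: lead(−10x + 47) ÷ lead(D) = −10x ÷ −2x = 5. Subtract (5)·D = −10x + 45. Remainder: 2.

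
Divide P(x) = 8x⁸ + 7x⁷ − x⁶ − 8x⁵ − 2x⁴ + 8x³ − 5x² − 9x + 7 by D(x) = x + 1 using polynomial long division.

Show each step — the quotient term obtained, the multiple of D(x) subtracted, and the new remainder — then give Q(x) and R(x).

Step 1: lead(8x⁸ + 7x⁷ − x⁶ − 8x⁵ − 2x⁴ + 8x³ − 5x² − 9x + 7) ÷ lead(D) = 8x⁸ ÷ x = 8x⁷. Subtract (8x⁷)·D = 8x⁸ + 8x⁷. Remainder: −x⁷ − x⁶ − 8x⁵ − 2x⁴ + 8x³ − 5x² − 9x + 7.
Step 2: lead(−x⁷ − x⁶ − 8x⁵ − 2x⁴ + 8x³ − 5x² − 9x + 7) ÷ lead(D) = −x⁷ ÷ x = −x⁶. Subtract (−x⁶)·D = −x⁷ − x⁶. Remainder: −8x⁵ − 2x⁴ + 8x³ − 5x² − 9x + 7.
Step 3: lead(−8x⁵ − 2x⁴ + 8x³ − 5x² − 9x + 7) ÷ lead(D) = −8x⁵ ÷ x = −8x⁴. Subtract (−8x⁴)·D = −8x⁵ − 8x⁴. Remainder: 6x⁴ + 8x³ − 5x² − 9x + 7.
Step 4: lead(6x⁴ + 8x³ − 5x² − 9x + 7) ÷ lead(D) = 6x⁴ ÷ x = 6x³. Subtract (6x³)·D = 6x⁴ + 6x³. Remainder: 2x³ − 5x² − 9x + 7.
Step 5: lead(2x³ − 5x² − 9x + 7) ÷ lead(D) = 2x³ ÷ x = 2x². Subtract (2x²)·D = 2x³ + 2x². Remainder: −7x² − 9x + 7.
Step 6: lead(−7x² − 9x + 7) ÷ lead(D) = −7x² ÷ x = −7x. Subtract (−7x)·D = −7x² − 7x. Remainder: −2x + 7.
Step 7: lead(−2x + 7) ÷ lead(D) = −2x ÷ x = −2. Subtract (−2)·D = −2x − 2. Remainder: 9.

Q(x) = 8x⁷ − x⁶ − 8x⁴ + 6x³ + 2x² − 7x − 2; R(x) = 9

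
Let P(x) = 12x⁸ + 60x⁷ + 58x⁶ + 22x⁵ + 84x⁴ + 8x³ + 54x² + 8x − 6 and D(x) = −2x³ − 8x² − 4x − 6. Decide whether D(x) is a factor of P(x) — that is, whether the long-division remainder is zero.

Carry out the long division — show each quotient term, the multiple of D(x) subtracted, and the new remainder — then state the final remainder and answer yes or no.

Step 1: lead(12x⁸ + 60x⁷ + 58x⁶ + 22x⁵ + 84x⁴ + 8x³ + 54x² + 8x − 6) ÷ lead(D) = 12x⁸ ÷ −2x³ = −6x⁵. Subtract (−6x⁵)·D = 12x⁸ + 48x⁷ + 24x⁶ + 36x⁵. Remainder: 12x⁷ + 34x⁶ − 14x⁵ + 84x⁴ + 8x³ + 54x² + 8x − 6.
Step 2: lead(12x⁷ + 34x⁶ − 14x⁵ + 84x⁴ + 8x³ + 54x² + 8x − 6) ÷ lead(D) = 12x⁷ ÷ −2x³ = −6x⁴. Subtract (−6x⁴)·D = 12x⁷ + 48x⁶ + 24x⁵ + 36x⁴. Remainder: −14x⁶ − 38x⁵ + 48x⁴ + 8x³ + 54x² + 8x − 6.
Step 3: lead(−14x⁶ − 38x⁵ + 48x⁴ + 8x³ + 54x² + 8x − 6) ÷ lead(D) = −14x⁶ ÷ −2x³ = 7x³. Subtract (7x³)·D = −14x⁶ − 56x⁵ − 28x⁴ − 42x³. Remainder: 18x⁵ + 76x⁴ + 50x³ + 54x² + 8x − 6.
Step 4: lead(18x⁵ + 76x⁴ + 50x³ + 54x² + 8x − 6) ÷ lead(D) = 18x⁵ ÷ −2x³ = −9x². Subtract (−9x²)·D = 18x⁵ + 72x⁴ + 36x³ + 54x². Remainder: 4x⁴ + 14x³ + 8x − 6.
Step 5: lead(4x⁴ + 14x³ + 8x − 6) ÷ lead(D) = 4x⁴ ÷ −2x³ = −2x. Subtract (−2x)·D = 4x⁴ + 16x³ + 8x² + 12x. Remainder: −2x³ − 8x² − 4x − 6.
Step 6: lead(−2x³ − 8x² − 4x − 6) ÷ lead(D) = −2x³ ÷ −2x³ = 1. Subtract (1)·D = −2x³ − 8x² − 4x − 6. Remainder: 0.

R(x) = 0, so D(x) is a factor of P(x). yes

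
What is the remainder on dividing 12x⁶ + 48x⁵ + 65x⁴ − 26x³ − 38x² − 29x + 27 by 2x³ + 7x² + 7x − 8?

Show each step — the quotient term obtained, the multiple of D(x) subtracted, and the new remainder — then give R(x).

Step 1: lead(12x⁶ + 48x⁵ + 65x⁴ − 26x³ − 38x² − 29x + 27) ÷ lead(D) = 12x⁶ ÷ 2x³ = 6x³. Subtract (6x³)·D = 12x⁶ + 42x⁵ + 42x⁴ − 48x³. Remainder: 6x⁵ + 23x⁴ + 22x³ − 38x² − 29x + 27.
Step 2: lead(6x⁵ + 23x⁴ + 22x³ − 38x² − 29x + 27) ÷ lead(D) = 6x⁵ ÷ 2x³ = 3x². Subtract (3x²)·D = 6x⁵ + 21x⁴ + 21x³ − 24x². Remainder: 2x⁴ + x³ − 14x² − 29x + 27.
Step 3: lead(2x⁴ + x³ − 14x² − 29x + 27) ÷ lead(D) = 2x⁴ ÷ 2x³ = x. Subtract (x)·D = 2x⁴ + 7x³ + 7x² − 8x. Remainder: −6x³ − 21x² − 21x + 27.
Step 4: lead(−6x³ − 21x² − 21x + 27) ÷ lead(D) = −6x³ ÷ 2x³ = −3. Subtract (−3)·D = −6x³ − 21x² − 21x + 24. Remainder: 3.

R(x) = 3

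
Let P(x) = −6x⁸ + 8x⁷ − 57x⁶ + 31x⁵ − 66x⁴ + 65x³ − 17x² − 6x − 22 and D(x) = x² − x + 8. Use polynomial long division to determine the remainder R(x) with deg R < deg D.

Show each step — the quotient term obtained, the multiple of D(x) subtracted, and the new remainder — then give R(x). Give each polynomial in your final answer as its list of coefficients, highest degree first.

R = [-6]

Step 1: lead(−6x⁸ + 8x⁷ − 57x⁶ + 31x⁵ − 66x⁴ + 65x³ − 17x² − 6x − 22) ÷ lead(D) = −6x⁸ ÷ x² = −6x⁶. Subtract (−6x⁶)·D = −6x⁸ + 6x⁷ − 48x⁶. Remainder: 2x⁷ − 9x⁶ + 31x⁵ − 66x⁴ + 65x³ − 17x² − 6x − 22.
Step 2: lead(2x⁷ − 9x⁶ + 31x⁵ − 66x⁴ + 65x³ − 17x² − 6x − 22) ÷ lead(D) = 2x⁷ ÷ x² = 2x⁵. Subtract (2x⁵)·D = 2x⁷ − 2x⁶ + 16x⁵. Remainder: −7x⁶ + 15x⁵ − 66x⁴ + 65x³ − 17x² − 6x − 22.
Step 3: lead(−7x⁶ + 15x⁵ − 66x⁴ + 65x³ − 17x² − 6x − 22) ÷ lead(D) = −7x⁶ ÷ x² = −7x⁴. Subtract (−7x⁴)·D = −7x⁶ + 7x⁵ − 56x⁴. Remainder: 8x⁵ − 10x⁴ + 65x³ − 17x² − 6x − 22.
Step 4: lead(8x⁵ − 10x⁴ + 65x³ − 17x² − 6x − 22) ÷ lead(D) = 8x⁵ ÷ x² = 8x³. Subtract (8x³)·D = 8x⁵ − 8x⁴ + 64x³. Remainder: −2x⁴ + x³ − 17x² − 6x − 22.
Step 5: lead(−2x⁴ + x³ − 17x² − 6x − 22) ÷ lead(D) = −2x⁴ ÷ x² = −2x². Subtract (−2x²)·D = −2x⁴ + 2x³ − 16x². Remainder: −x³ − x² − 6x − 22.
Step 6: lead(−x³ − x² − 6x − 22) ÷ lead(D) = −x³ ÷ x² = −x. Subtract (−x)·D = −x³ + x² − 8x. Remainder: −2x² + 2x − 22.
Step 7: lead(−2x² + 2x − 22) ÷ lead(D) = −2x² ÷ x² = −2. Subtract (−2)·D = −2x² + 2x − 16. Remainder: −6.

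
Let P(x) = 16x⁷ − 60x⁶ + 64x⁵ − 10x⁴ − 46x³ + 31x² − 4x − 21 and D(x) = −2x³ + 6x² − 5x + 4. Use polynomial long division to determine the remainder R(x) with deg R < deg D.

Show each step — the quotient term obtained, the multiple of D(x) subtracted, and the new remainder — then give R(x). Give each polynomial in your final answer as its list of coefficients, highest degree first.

R = [-9, 8, -5]

Step 1: lead(16x⁷ − 60x⁶ + 64x⁵ − 10x⁴ − 46x³ + 31x² − 4x − 21) ÷ lead(D) = 16x⁷ ÷ −2x³ = −8x⁴. Subtract (−8x⁴)·D = 16x⁷ − 48x⁶ + 40x⁵ − 32x⁴. Remainder: −12x⁶ + 24x⁵ + 22x⁴ − 46x³ + 31x² − 4x − 21.
Step 2: lead(−12x⁶ + 24x⁵ + 22x⁴ − 46x³ + 31x² − 4x − 21) ÷ lead(D) = −12x⁶ ÷ −2x³ = 6x³. Subtract (6x³)·D = −12x⁶ + 36x⁵ − 30x⁴ + 24x³. Remainder: −12x⁵ + 52x⁴ − 70x³ + 31x² − 4x − 21.
Step 3: lead(−12x⁵ + 52x⁴ − 70x³ + 31x² − 4x − 21) ÷ lead(D) = −12x⁵ ÷ −2x³ = 6x². Subtract (6x²)·D = −12x⁵ + 36x⁴ − 30x³ + 24x². Remainder: 16x⁴ − 40x³ + 7x² − 4x − 21.
Step 4: lead(16x⁴ − 40x³ + 7x² − 4x − 21) ÷ lead(D) = 16x⁴ ÷ −2x³ = −8x. Subtract (−8x)·D = 16x⁴ − 48x³ + 40x² − 32x. Remainder: 8x³ − 33x² + 28x − 21.
Step 5: lead(8x³ − 33x² + 28x − 21) ÷ lead(D) = 8x³ ÷ −2x³ = −4. Subtract (−4)·D = 8x³ − 24x² + 20x − 16. Remainder: −9x² + 8x − 5.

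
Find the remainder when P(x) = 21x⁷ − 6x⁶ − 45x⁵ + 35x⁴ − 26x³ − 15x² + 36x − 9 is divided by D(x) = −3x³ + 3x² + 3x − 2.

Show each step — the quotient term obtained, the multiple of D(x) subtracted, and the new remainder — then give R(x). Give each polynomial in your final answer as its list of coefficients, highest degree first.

R = [3]

Step 1: lead(21x⁷ − 6x⁶ − 45x⁵ + 35x⁴ − 26x³ − 15x² + 36x − 9) ÷ lead(D) = 21x⁷ ÷ −3x³ = −7x⁴. Subtract (−7x⁴)·D = 21x⁷ − 21x⁶ − 21x⁵ + 14x⁴. Remainder: 15x⁶ − 24x⁵ + 21x⁴ − 26x³ − 15x² + 36x − 9.
Step 2: lead(15x⁶ − 24x⁵ + 21x⁴ − 26x³ − 15x² + 36x − 9) ÷ lead(D) = 15x⁶ ÷ −3x³ = −5x³. Subtract (−5x³)·D = 15x⁶ − 15x⁵ − 15x⁴ + 10x³. Remainder: −9x⁵ + 36x⁴ − 36x³ − 15x² + 36x − 9.
Step 3: lead(−9x⁵ + 36x⁴ − 36x³ − 15x² + 36x − 9) ÷ lead(D) = −9x⁵ ÷ −3x³ = 3x². Subtract (3x²)·D = −9x⁵ + 9x⁴ + 9x³ − 6x². Remainder: 27x⁴ − 45x³ − 9x² + 36x − 9.
Step 4: lead(27x⁴ − 45x³ − 9x² + 36x − 9) ÷ lead(D) = 27x⁴ ÷ −3x³ = −9x. Subtract (−9x)·D = 27x⁴ − 27x³ − 27x² + 18x. Remainder: −18x³ + 18x² + 18x − 9.
Step 5: lead(−18x³ + 18x² + 18x − 9) ÷ lead(D) = −18x³ ÷ −3x³ = 6. Subtract (6)·D = −18x³ + 18x² + 18x − 12. Remainder: 3.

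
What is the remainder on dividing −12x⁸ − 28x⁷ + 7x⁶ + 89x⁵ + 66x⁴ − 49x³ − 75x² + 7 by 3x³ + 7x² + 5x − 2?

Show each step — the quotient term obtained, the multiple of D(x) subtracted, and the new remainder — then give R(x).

R(x) = 6x − 1

Step 1: lead(−12x⁸ − 28x⁷ + 7x⁶ + 89x⁵ + 66x⁴ − 49x³ − 75x² + 7) ÷ lead(D) = −12x⁸ ÷ 3x³ = −4x⁵. Subtract (−4x⁵)·D = −12x⁸ − 28x⁷ − 20x⁶ + 8x⁵. Remainder: 27x⁶ + 81x⁵ + 66x⁴ − 49x³ − 75x² + 7.
Step 2: lead(27x⁶ + 81x⁵ + 66x⁴ − 49x³ − 75x² + 7) ÷ lead(D) = 27x⁶ ÷ 3x³ = 9x³. Subtract (9x³)·D = 27x⁶ + 63x⁵ + 45x⁴ − 18x³. Remainder: 18x⁵ + 21x⁴ − 31x³ − 75x² + 7.
Step 3: lead(18x⁵ + 21x⁴ − 31x³ − 75x² + 7) ÷ lead(D) = 18x⁵ ÷ 3x³ = 6x². Subtract (6x²)·D = 18x⁵ + 42x⁴ + 30x³ − 12x². Remainder: −21x⁴ − 61x³ − 63x² + 7.
Step 4: lead(−21x⁴ − 61x³ − 63x² + 7) ÷ lead(D) = −21x⁴ ÷ 3x³ = −7x. Subtract (−7x)·D = −21x⁴ − 49x³ − 35x² + 14x. Remainder: −12x³ − 28x² − 14x + 7.
Step 5: lead(−12x³ − 28x² − 14x + 7) ÷ lead(D) = −12x³ ÷ 3x³ = −4. Subtract (−4)·D = −12x³ − 28x² − 20x + 8. Remainder: 6x − 1.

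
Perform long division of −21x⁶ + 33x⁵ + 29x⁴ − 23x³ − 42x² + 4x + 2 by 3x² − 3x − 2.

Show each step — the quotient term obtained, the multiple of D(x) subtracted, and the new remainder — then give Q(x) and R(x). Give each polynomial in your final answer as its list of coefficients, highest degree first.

Q = [-7, 4, 9, 4, -4]; R = [-6]

Step 1: lead(−21x⁶ + 33x⁵ + 29x⁴ − 23x³ − 42x² + 4x + 2) ÷ lead(D) = −21x⁶ ÷ 3x² = −7x⁴. Subtract (−7x⁴)·D = −21x⁶ + 21x⁵ + 14x⁴. Remainder: 12x⁵ + 15x⁴ − 23x³ − 42x² + 4x + 2.
Step 2: lead(12x⁵ + 15x⁴ − 23x³ − 42x² + 4x + 2) ÷ lead(D) = 12x⁵ ÷ 3x² = 4x³. Subtract (4x³)·D = 12x⁵ − 12x⁴ − 8x³. Remainder: 27x⁴ − 15x³ − 42x² + 4x + 2.
Step 3: lead(27x⁴ − 15x³ − 42x² + 4x + 2) ÷ lead(D) = 27x⁴ ÷ 3x² = 9x². Subtract (9x²)·D = 27x⁴ − 27x³ − 18x². Remainder: 12x³ − 24x² + 4x + 2.
Step 4: lead(12x³ − 24x² + 4x + 2) ÷ lead(D) = 12x³ ÷ 3x² = 4x. Subtract (4x)·D = 12x³ − 12x² − 8x. Remainder: −12x² + 12x + 2.
Step 5: lead(−12x² + 12x + 2) ÷ lead(D) = −12x² ÷ 3x² = −4. Subtract (−4)·D = −12x² + 12x + 8. Remainder: −6.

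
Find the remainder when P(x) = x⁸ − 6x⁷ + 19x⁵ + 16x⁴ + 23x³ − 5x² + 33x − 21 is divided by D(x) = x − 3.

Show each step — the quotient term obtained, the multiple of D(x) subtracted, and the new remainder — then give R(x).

Step 1: lead(x⁸ − 6x⁷ + 19x⁵ + 16x⁴ + 23x³ − 5x² + 33x − 21) ÷ lead(D) = x⁸ ÷ x = x⁷. Subtract (x⁷)·D = x⁸ − 3x⁷. Remainder: −3x⁷ + 19x⁵ + 16x⁴ + 23x³ − 5x² + 33x − 21.
Step 2: lead(−3x⁷ + 19x⁵ + 16x⁴ + 23x³ − 5x² + 33x − 21) ÷ lead(D) = −3x⁷ ÷ x = −3x⁶. Subtract (−3x⁶)·D = −3x⁷ + 9x⁶. Remainder: −9x⁶ + 19x⁵ + 16x⁴ + 23x³ − 5x² + 33x − 21.
Step 3: lead(−9x⁶ + 19x⁵ + 16x⁴ + 23x³ − 5x² + 33x − 21) ÷ lead(D) = −9x⁶ ÷ x = −9x⁵. Subtract (−9x⁵)·D = −9x⁶ + 27x⁵. Remainder: −8x⁵ + 16x⁴ + 23x³ − 5x² + 33x − 21.
Step 4: lead(−8x⁵ + 16x⁴ + 23x³ − 5x² + 33x − 21) ÷ lead(D) = −8x⁵ ÷ x = −8x⁴. Subtract (−8x⁴)·D = −8x⁵ + 24x⁴. Remainder: −8x⁴ + 23x³ − 5x² + 33x − 21.
Step 5: lead(−8x⁴ + 23x³ − 5x² + 33x − 21) ÷ lead(D) = −8x⁴ ÷ x = −8x³. Subtract (−8x³)·D = −8x⁴ + 24x³. Remainder: −x³ − 5x² + 33x − 21.
Step 6: lead(−x³ − 5x² + 33x − 21) ÷ lead(D) = −x³ ÷ x = −x². Subtract (−x²)·D = −x³ + 3x². Remainder: −8x² + 33x − 21.
Step 7: lead(−8x² + 33x − 21) ÷ lead(D) = −8x² ÷ x = −8x. Subtract (−8x)·D = −8x² + 24x. Remainder: 9x − 21.
Step 8: lead(9x − 21) ÷ lead(D) = 9x ÷ x = 9. Subtract (9)·D = 9x − 27. Remainder: 6.

R(x) = 6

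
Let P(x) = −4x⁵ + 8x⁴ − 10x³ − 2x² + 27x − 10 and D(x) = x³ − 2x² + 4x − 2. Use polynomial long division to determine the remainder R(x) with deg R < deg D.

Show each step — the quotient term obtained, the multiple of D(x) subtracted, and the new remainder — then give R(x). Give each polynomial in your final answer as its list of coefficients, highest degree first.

Step 1: lead(−4x⁵ + 8x⁴ − 10x³ − 2x² + 27x − 10) ÷ lead(D) = −4x⁵ ÷ x³ = −4x². Subtract (−4x²)·D = −4x⁵ + 8x⁴ − 16x³ + 8x². Remainder: 6x³ − 10x² + 27x − 10.
Step 2: lead(6x³ − 10x² + 27x − 10) ÷ lead(D) = 6x³ ÷ x³ = 6. Subtract (6)·D = 6x³ − 12x² + 24x − 12. Remainder: 2x² + 3x + 2.

R = [2, 3, 2]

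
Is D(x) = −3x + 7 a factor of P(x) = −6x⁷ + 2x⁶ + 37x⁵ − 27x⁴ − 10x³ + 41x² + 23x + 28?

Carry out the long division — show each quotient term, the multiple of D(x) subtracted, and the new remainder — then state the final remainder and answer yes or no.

R(x) = 0, so D(x) is a factor of P(x). yes

Step 1: lead(−6x⁷ + 2x⁶ + 37x⁵ − 27x⁴ − 10x³ + 41x² + 23x + 28) ÷ lead(D) = −6x⁷ ÷ −3x = 2x⁶. Subtract (2x⁶)·D = −6x⁷ + 14x⁶. Remainder: −12x⁶ + 37x⁵ − 27x⁴ − 10x³ + 41x² + 23x + 28.
Step 2: lead(−12x⁶ + 37x⁵ − 27x⁴ − 10x³ + 41x² + 23x + 28) ÷ lead(D) = −12x⁶ ÷ −3x = 4x⁵. Subtract (4x⁵)·D = −12x⁶ + 28x⁵. Remainder: 9x⁵ − 27x⁴ − 10x³ + 41x² + 23x + 28.
Step 3: lead(9x⁵ − 27x⁴ − 10x³ + 41x² + 23x + 28) ÷ lead(D) = 9x⁵ ÷ −3x = −3x⁴. Subtract (−3x⁴)·D = 9x⁵ − 21x⁴. Remainder: −6x⁴ − 10x³ + 41x² + 23x + 28.
Step 4: lead(−6x⁴ − 10x³ + 41x² + 23x + 28) ÷ lead(D) = −6x⁴ ÷ −3x = 2x³. Subtract (2x³)·D = −6x⁴ + 14x³. Remainder: −24x³ + 41x² + 23x + 28.
Step 5: lead(−24x³ + 41x² + 23x + 28) ÷ lead(D) = −24x³ ÷ −3x = 8x². Subtract (8x²)·D = −24x³ + 56x². Remainder: −15x² + 23x + 28.
Step 6: lead(−15x² + 23x + 28) ÷ lead(D) = −15x² ÷ −3x = 5x. Subtract (5x)·D = −15x² + 35x. Remainder: −12x + 28.
Step 7: lead(−12x + 28) ÷ lead(D) = −12x ÷ −3x = 4. Subtract (4)·D = −12x + 28. Remainder: 0.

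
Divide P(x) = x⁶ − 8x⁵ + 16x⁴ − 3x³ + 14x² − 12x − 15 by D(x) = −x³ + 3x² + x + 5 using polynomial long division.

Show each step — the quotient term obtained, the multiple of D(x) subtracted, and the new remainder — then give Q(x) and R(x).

Step 1: lead(x⁶ − 8x⁵ + 16x⁴ − 3x³ + 14x² − 12x − 15) ÷ lead(D) = x⁶ ÷ −x³ = −x³. Subtract (−x³)·D = x⁶ − 3x⁵ − x⁴ − 5x³. Remainder: −5x⁵ + 17x⁴ + 2x³ + 14x² − 12x − 15.
Step 2: lead(−5x⁵ + 17x⁴ + 2x³ + 14x² − 12x − 15) ÷ lead(D) = −5x⁵ ÷ −x³ = 5x². Subtract (5x²)·D = −5x⁵ + 15x⁴ + 5x³ + 25x². Remainder: 2x⁴ − 3x³ − 11x² − 12x − 15.
Step 3: lead(2x⁴ − 3x³ − 11x² − 12x − 15) ÷ lead(D) = 2x⁴ ÷ −x³ = −2x. Subtract (−2x)·D = 2x⁴ − 6x³ − 2x² − 10x. Remainder: 3x³ − 9x² − 2x − 15.
Step 4: lead(3x³ − 9x² − 2x − 15) ÷ lead(D) = 3x³ ÷ −x³ = −3. Subtract (−3)·D = 3x³ − 9x² − 3x − 15. Remainder: x.

Q(x) = −x³ + 5x² − 2x − 3; R(x) = x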